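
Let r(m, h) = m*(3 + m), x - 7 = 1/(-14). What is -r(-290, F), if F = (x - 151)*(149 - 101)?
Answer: -83230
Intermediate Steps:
x = 97/14 (x = 7 + 1/(-14) = 7 - 1/14 = 97/14 ≈ 6.9286)
F = -48408/7 (F = (97/14 - 151)*(149 - 101) = -2017/14*48 = -48408/7 ≈ -6915.4)
-r(-290, F) = -(-290)*(3 - 290) = -(-290)*(-287) = -1*83230 = -83230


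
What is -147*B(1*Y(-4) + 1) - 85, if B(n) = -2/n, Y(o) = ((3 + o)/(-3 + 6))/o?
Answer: 2423/13 ≈ 186.38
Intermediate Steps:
Y(o) = (1 + o/3)/o (Y(o) = ((3 + o)/3)/o = ((3 + o)*(1/3))/o = (1 + o/3)/o)
-147*B(1*Y(-4) + 1) - 85 = -(-294)/(1*((1/3)*(3 - 4)/(-4)) + 1) - 85 = -(-294)/(1*((1/3)*(-1/4)*(-1)) + 1) - 85 = -(-294)/(1*(1/12) + 1) - 85 = -(-294)/(1/12 + 1) - 85 = -(-294)/13/12 - 85 = -(-294)*12/13 - 85 = -147*(-24/13) - 85 = 3528/13 - 85 = 2423/13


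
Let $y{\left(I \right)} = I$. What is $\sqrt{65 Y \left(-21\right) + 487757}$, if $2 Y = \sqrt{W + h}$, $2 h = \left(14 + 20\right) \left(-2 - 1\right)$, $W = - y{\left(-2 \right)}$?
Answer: $\frac{\sqrt{1951028 - 19110 i}}{2} \approx 698.4 - 3.4203 i$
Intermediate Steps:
$W = 2$ ($W = \left(-1\right) \left(-2\right) = 2$)
$h = -51$ ($h = \frac{\left(14 + 20\right) \left(-2 - 1\right)}{2} = \frac{34 \left(-3\right)}{2} = \frac{1}{2} \left(-102\right) = -51$)
$Y = \frac{7 i}{2}$ ($Y = \frac{\sqrt{2 - 51}}{2} = \frac{\sqrt{-49}}{2} = \frac{7 i}{2} \approx 3.5 i$)
$\sqrt{65 Y \left(-21\right) + 487757} = \sqrt{65 \frac{7 i}{2} \left(-21\right) + 487757} = \sqrt{\frac{455 i}{2} \left(-21\right) + 487757} = \sqrt{- \frac{9555 i}{2} + 487757} = \sqrt{487757 - \frac{9555 i}{2}}$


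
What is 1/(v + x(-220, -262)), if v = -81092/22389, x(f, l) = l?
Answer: -22389/5947010 ≈ -0.0037647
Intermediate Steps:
v = -81092/22389 (v = -81092*1/22389 = -81092/22389 ≈ -3.6220)
1/(v + x(-220, -262)) = 1/(-81092/22389 - 262) = 1/(-5947010/22389) = -22389/5947010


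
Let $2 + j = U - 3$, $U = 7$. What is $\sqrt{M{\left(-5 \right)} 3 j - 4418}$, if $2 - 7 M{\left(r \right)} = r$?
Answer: $2 i \sqrt{1103} \approx 66.423 i$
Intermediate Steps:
$j = 2$ ($j = -2 + \left(7 - 3\right) = -2 + 4 = 2$)
$M{\left(r \right)} = \frac{2}{7} - \frac{r}{7}$
$\sqrt{M{\left(-5 \right)} 3 j - 4418} = \sqrt{\left(\frac{2}{7} - - \frac{5}{7}\right) 3 \cdot 2 - 4418} = \sqrt{\left(\frac{2}{7} + \frac{5}{7}\right) 3 \cdot 2 - 4418} = \sqrt{1 \cdot 3 \cdot 2 - 4418} = \sqrt{3 \cdot 2 - 4418} = \sqrt{6 - 4418} = \sqrt{-4412} = 2 i \sqrt{1103}$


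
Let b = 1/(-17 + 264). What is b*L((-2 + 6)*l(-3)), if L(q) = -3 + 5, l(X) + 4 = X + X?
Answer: 2/247 ≈ 0.0080972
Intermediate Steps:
l(X) = -4 + 2*X (l(X) = -4 + (X + X) = -4 + 2*X)
b = 1/247 ≈ 0.0040486
L(q) = 2
b*L((-2 + 6)*l(-3)) = (1/247)*2 = 2/247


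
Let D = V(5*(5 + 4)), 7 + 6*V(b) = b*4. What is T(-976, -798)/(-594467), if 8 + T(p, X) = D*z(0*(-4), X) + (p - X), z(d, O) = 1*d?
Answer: 186/594467 ≈ 0.00031289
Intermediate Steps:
V(b) = -7/6 + 2*b/3 (V(b) = -7/6 + (b*4)/6 = -7/6 + (4*b)/6 = -7/6 + 2*b/3)
D = 173/6 (D = -7/6 + 2*(5*(5 + 4))/3 = -7/6 + 2*(5*9)/3 = -7/6 + (2/3)*45 = -7/6 + 30 = 173/6 ≈ 28.833)
z(d, O) = d
T(p, X) = -8 + p - X (T(p, X) = -8 + (173*(0*(-4))/6 + (p - X)) = -8 + ((173/6)*0 + (p - X)) = -8 + (0 + (p - X)) = -8 + (p - X) = -8 + p - X)
T(-976, -798)/(-594467) = (-8 - 976 - 1*(-798))/(-594467) = (-8 - 976 + 798)*(-1/594467) = -186*(-1/594467) = 186/594467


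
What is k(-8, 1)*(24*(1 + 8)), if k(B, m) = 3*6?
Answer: 3888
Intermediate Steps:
k(B, m) = 18
k(-8, 1)*(24*(1 + 8)) = 18*(24*(1 + 8)) = 18*(24*9) = 18*216 = 3888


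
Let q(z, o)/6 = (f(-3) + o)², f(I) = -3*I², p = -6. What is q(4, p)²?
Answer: 42693156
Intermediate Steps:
q(z, o) = 6*(-27 + o)² (q(z, o) = 6*(-3*(-3)² + o)² = 6*(-3*9 + o)² = 6*(-27 + o)²)
q(4, p)² = (6*(-27 - 6)²)² = (6*(-33)²)² = (6*1089)² = 6534² = 42693156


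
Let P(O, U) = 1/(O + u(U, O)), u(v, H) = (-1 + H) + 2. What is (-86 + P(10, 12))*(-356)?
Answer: 642580/21 ≈ 30599.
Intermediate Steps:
u(v, H) = 1 + H
P(O, U) = 1/(1 + 2*O) (P(O, U) = 1/(O + (1 + O)) = 1/(1 + 2*O))
(-86 + P(10, 12))*(-356) = (-86 + 1/(1 + 2*10))*(-356) = (-86 + 1/(1 + 20))*(-356) = (-86 + 1/21)*(-356) = -1805/21*(-356) = 642580/21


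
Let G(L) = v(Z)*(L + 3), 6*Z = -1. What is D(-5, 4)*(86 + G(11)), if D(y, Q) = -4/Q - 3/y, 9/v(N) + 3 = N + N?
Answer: -482/25 ≈ -19.280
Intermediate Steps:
Z = -⅙ (Z = (⅙)*(-1) = -⅙ ≈ -0.16667)
v(N) = 9/(-3 + 2*N) (v(N) = 9/(-3 + (N + N)) = 9/(-3 + 2*N))
G(L) = -81/10 - 27*L/10 (G(L) = (9/(-3 + 2*(-⅙)))*(L + 3) = (9/(-3 - ⅓))*(3 + L) = (9/(-10/3))*(3 + L) = (9*(-3/10))*(3 + L) = -27*(3 + L)/10 = -81/10 - 27*L/10)
D(-5, 4)*(86 + G(11)) = (-4/4 - 3/(-5))*(86 + (-81/10 - 27/10*11)) = (-4*¼ - 3*(-⅕))*(86 + (-81/10 - 297/10)) = (-1 + ⅗)*(86 - 189/5) = -⅖*241/5 = -482/25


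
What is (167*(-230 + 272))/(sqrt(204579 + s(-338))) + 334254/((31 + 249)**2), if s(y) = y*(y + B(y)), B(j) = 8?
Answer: 167127/39200 + 2338*sqrt(316119)/105373 ≈ 16.738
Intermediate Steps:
s(y) = y*(8 + y) (s(y) = y*(y + 8) = y*(8 + y))
(167*(-230 + 272))/(sqrt(204579 + s(-338))) + 334254/((31 + 249)**2) = (167*(-230 + 272))/(sqrt(204579 - 338*(8 - 338))) + 334254/((31 + 249)**2) = (167*42)/(sqrt(204579 - 338*(-330))) + 334254/(280**2) = 7014/(sqrt(204579 + 111540)) + 334254/78400 = 7014/(sqrt(316119)) + 334254*(1/78400) = 7014*(sqrt(316119)/316119) + 167127/39200 = 2338*sqrt(316119)/105373 + 167127/39200 = 167127/39200 + 2338*sqrt(316119)/105373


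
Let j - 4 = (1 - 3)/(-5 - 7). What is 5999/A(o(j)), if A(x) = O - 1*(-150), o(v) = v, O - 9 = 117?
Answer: 5999/276 ≈ 21.736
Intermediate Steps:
O = 126 (O = 9 + 117 = 126)
j = 25/6 (j = 4 + (1 - 3)/(-5 - 7) = 4 - 2/(-12) = 4 - 2*(-1/12) = 4 + ⅙ = 25/6 ≈ 4.1667)
A(x) = 276 (A(x) = 126 - 1*(-150) = 126 + 150 = 276)
5999/A(o(j)) = 5999/276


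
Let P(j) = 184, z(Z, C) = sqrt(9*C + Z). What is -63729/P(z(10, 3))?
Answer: -63729/184 ≈ -346.35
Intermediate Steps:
z(Z, C) = sqrt(Z + 9*C)
-63729/P(z(10, 3)) = -63729/184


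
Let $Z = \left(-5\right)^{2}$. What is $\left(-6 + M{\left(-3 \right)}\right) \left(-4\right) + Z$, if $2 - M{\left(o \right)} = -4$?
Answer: $25$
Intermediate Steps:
$M{\left(o \right)} = 6$ ($M{\left(o \right)} = 2 - -4 = 2 + 4 = 6$)
$Z = 25$
$\left(-6 + M{\left(-3 \right)}\right) \left(-4\right) + Z = \left(-6 + 6\right) \left(-4\right) + 25 = 0 \left(-4\right) + 25 = 0 + 25 = 25$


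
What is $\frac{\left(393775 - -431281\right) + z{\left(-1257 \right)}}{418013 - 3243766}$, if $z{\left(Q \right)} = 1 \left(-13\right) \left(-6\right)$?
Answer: $- \frac{825134}{2825753} \approx -0.29201$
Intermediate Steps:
$z{\left(Q \right)} = 78$ ($z{\left(Q \right)} = \left(-13\right) \left(-6\right) = 78$)
$\frac{\left(393775 - -431281\right) + z{\left(-1257 \right)}}{418013 - 3243766} = \frac{\left(393775 - -431281\right) + 78}{418013 - 3243766} = \frac{\left(393775 + 431281\right) + 78}{-2825753} = \left(825056 + 78\right) \left(- \frac{1}{2825753}\right) = 825134 \left(- \frac{1}{2825753}\right) = - \frac{825134}{2825753}$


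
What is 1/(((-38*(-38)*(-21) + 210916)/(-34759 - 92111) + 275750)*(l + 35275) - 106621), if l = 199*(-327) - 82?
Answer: -4229/34844735920577 ≈ -1.2137e-10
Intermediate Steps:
l = -65155 (l = -65073 - 82 = -65155)
1/(((-38*(-38)*(-21) + 210916)/(-34759 - 92111) + 275750)*(l + 35275) - 106621) = 1/(((-38*(-38)*(-21) + 210916)/(-34759 - 92111) + 275750)*(-65155 + 35275) - 106621) = 1/(((1444*(-21) + 210916)/(-126870) + 275750)*(-29880) - 106621) = 1/(((-30324 + 210916)*(-1/126870) + 275750)*(-29880) - 106621) = 1/((180592*(-1/126870) + 275750)*(-29880) - 106621) = 1/((-90296/63435 + 275750)*(-29880) - 106621) = 1/((17492110954/63435)*(-29880) - 106621) = 1/(-34844285020368/4229 - 106621) = 1/(-34844735920577/4229) = -4229/34844735920577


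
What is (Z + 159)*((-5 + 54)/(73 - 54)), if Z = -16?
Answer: 7007/19 ≈ 368.79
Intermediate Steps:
(Z + 159)*((-5 + 54)/(73 - 54)) = (-16 + 159)*((-5 + 54)/(73 - 54)) = 143*(49/19) = 7007/19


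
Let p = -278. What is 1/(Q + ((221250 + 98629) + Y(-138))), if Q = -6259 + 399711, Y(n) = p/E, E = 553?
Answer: 553/394471765 ≈ 1.4019e-6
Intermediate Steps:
Y(n) = -278/553
Q = 393452
1/(Q + ((221250 + 98629) + Y(-138))) = 1/(393452 + ((221250 + 98629) - 278/553)) = 1/(393452 + (319879 - 278/553)) = 1/(393452 + 176892809/553) = 1/(394471765/553) = 553/394471765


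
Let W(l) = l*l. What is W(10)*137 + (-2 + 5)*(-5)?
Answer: 13685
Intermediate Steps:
W(l) = l²
W(10)*137 + (-2 + 5)*(-5) = 10²*137 + (-2 + 5)*(-5) = 100*137 + 3*(-5) = 13700 - 15 = 13685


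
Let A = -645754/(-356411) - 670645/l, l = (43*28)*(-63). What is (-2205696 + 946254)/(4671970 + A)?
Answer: -34048368592878024/126304601039956343 ≈ -0.26957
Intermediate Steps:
l = -75852 (l = 1204*(-63) = -75852)
A = 288006987503/27034487172 (A = -645754/(-356411) - 670645/(-75852) = -645754*(-1/356411) - 670645*(-1/75852) = 645754/356411 + 670645/75852 = 288006987503/27034487172 ≈ 10.653)
(-2205696 + 946254)/(4671970 + A) = (-2205696 + 946254)/(4671970 + 288006987503/27034487172) = -1259442/126304601039956343/27034487172 = -1259442*27034487172/126304601039956343 = -34048368592878024/126304601039956343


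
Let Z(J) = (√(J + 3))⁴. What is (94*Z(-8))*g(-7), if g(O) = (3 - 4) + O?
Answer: -18800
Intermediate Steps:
Z(J) = (3 + J)² (Z(J) = (√(3 + J))⁴ = (3 + J)²)
g(O) = -1 + O
(94*Z(-8))*g(-7) = (94*(3 - 8)²)*(-1 - 7) = (94*(-5)²)*(-8) = (94*25)*(-8) = 2350*(-8) = -18800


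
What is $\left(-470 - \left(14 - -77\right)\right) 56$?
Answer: $-31416$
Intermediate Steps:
$\left(-470 - \left(14 - -77\right)\right) 56 = \left(-470 - \left(14 + 77\right)\right) 56 = \left(-470 - 91\right) 56 = \left(-561\right) 56 = -31416$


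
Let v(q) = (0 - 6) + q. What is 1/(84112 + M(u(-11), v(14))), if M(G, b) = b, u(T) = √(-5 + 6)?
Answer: 1/84120 ≈ 1.1888e-5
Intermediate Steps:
v(q) = -6 + q
u(T) = 1 (u(T) = √1 = 1)
1/(84112 + M(u(-11), v(14))) = 1/(84112 + (-6 + 14)) = 1/(84112 + 8) = 1/84120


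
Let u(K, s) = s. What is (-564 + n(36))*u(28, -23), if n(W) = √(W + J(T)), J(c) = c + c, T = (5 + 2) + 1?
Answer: 12972 - 46*√13 ≈ 12806.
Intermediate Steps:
T = 8 (T = 7 + 1 = 8)
J(c) = 2*c
n(W) = √(16 + W) (n(W) = √(W + 2*8) = √(W + 16) = √(16 + W))
(-564 + n(36))*u(28, -23) = (-564 + √(16 + 36))*(-23) = (-564 + √52)*(-23) = (-564 + 2*√13)*(-23) = 12972 - 46*√13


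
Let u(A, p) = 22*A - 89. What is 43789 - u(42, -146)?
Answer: 42954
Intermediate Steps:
u(A, p) = -89 + 22*A
43789 - u(42, -146) = 43789 - (-89 + 22*42) = 43789 - (-89 + 924) = 43789 - 1*835 = 43789 - 835 = 42954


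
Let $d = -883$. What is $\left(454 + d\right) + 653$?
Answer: $224$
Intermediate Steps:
$\left(454 + d\right) + 653 = \left(454 - 883\right) + 653 = -429 + 653 = 224$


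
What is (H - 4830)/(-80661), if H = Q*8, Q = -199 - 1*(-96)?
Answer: 5654/80661 ≈ 0.070096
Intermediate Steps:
Q = -103 (Q = -199 + 96 = -103)
H = -824 (H = -103*8 = -824)
(H - 4830)/(-80661) = (-824 - 4830)/(-80661) = -5654*(-1/80661) = 5654/80661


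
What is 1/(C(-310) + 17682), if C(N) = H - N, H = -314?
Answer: 1/17678 ≈ 5.6567e-5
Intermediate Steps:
C(N) = -314 - N
1/(C(-310) + 17682) = 1/((-314 - 1*(-310)) + 17682) = 1/((-314 + 310) + 17682) = 1/(-4 + 17682) = 1/17678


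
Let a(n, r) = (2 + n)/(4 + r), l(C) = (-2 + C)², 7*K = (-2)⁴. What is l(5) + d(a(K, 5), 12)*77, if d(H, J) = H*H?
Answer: 1667/63 ≈ 26.460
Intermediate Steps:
K = 16/7 (K = (⅐)*(-2)⁴ = (⅐)*16 = 16/7 ≈ 2.2857)
a(n, r) = (2 + n)/(4 + r)
d(H, J) = H²
l(5) + d(a(K, 5), 12)*77 = (-2 + 5)² + ((2 + 16/7)/(4 + 5))²*77 = 3² + ((30/7)/9)²*77 = 9 + ((⅑)*(30/7))²*77 = 9 + (10/21)²*77 = 9 + (100/441)*77 = 9 + 1100/63 = 1667/63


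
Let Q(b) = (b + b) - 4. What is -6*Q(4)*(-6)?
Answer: 144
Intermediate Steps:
Q(b) = -4 + 2*b (Q(b) = 2*b - 4 = -4 + 2*b)
-6*Q(4)*(-6) = -6*(-4 + 2*4)*(-6) = -6*(-4 + 8)*(-6) = -6*4*(-6) = -24*(-6) = 144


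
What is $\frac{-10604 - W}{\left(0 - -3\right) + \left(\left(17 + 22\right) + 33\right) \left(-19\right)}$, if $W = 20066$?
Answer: $\frac{6134}{273} \approx 22.469$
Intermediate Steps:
$\frac{-10604 - W}{\left(0 - -3\right) + \left(\left(17 + 22\right) + 33\right) \left(-19\right)} = \frac{-10604 - 20066}{\left(0 - -3\right) + \left(\left(17 + 22\right) + 33\right) \left(-19\right)} = \frac{-10604 - 20066}{\left(0 + 3\right) + \left(39 + 33\right) \left(-19\right)} = - \frac{30670}{3 + 72 \left(-19\right)} = - \frac{30670}{3 - 1368} = - \frac{30670}{-1365} = \left(-30670\right) \left(- \frac{1}{1365}\right) = \frac{6134}{273}$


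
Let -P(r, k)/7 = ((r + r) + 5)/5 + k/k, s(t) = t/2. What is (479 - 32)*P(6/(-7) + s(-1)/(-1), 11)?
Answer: -5811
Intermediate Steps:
s(t) = t/2 (s(t) = t*(½) = t/2)
P(r, k) = -14 - 14*r/5 (P(r, k) = -7*(((r + r) + 5)/5 + k/k) = -7*((2*r + 5)*(⅕) + 1) = -7*((5 + 2*r)*(⅕) + 1) = -7*((1 + 2*r/5) + 1) = -7*(2 + 2*r/5) = -14 - 14*r/5)
(479 - 32)*P(6/(-7) + s(-1)/(-1), 11) = (479 - 32)*(-14 - 14*(6/(-7) + ((½)*(-1))/(-1))/5) = 447*(-14 - 14*(6*(-⅐) - ½*(-1))/5) = 447*(-14 - 14*(-6/7 + ½)/5) = 447*(-14 - 14/5*(-5/14)) = 447*(-14 + 1) = 447*(-13) = -5811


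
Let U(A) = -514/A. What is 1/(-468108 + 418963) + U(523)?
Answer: -25261053/25702835 ≈ -0.98281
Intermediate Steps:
1/(-468108 + 418963) + U(523) = 1/(-468108 + 418963) - 514/523 = 1/(-49145) - 514*1/523 = -1/49145 - 514/523 = -25261053/25702835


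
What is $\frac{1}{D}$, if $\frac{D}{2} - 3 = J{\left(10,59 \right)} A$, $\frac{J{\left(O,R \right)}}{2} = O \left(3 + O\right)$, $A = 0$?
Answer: $\frac{1}{6} \approx 0.16667$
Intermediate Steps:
$J{\left(O,R \right)} = 2 O \left(3 + O\right)$
$D = 6$ ($D = 6 + 2 \cdot 2 \cdot 10 \left(3 + 10\right) 0 = 6 + 2 \cdot 2 \cdot 10 \cdot 13 \cdot 0 = 6 + 2 \cdot 260 \cdot 0 = 6 + 2 \cdot 0 = 6 + 0 = 6$)
$\frac{1}{D} = \frac{1}{6}$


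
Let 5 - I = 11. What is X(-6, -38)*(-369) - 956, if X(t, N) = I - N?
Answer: -12764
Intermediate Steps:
I = -6 (I = 5 - 1*11 = 5 - 11 = -6)
X(t, N) = -6 - N
X(-6, -38)*(-369) - 956 = (-6 - 1*(-38))*(-369) - 956 = (-6 + 38)*(-369) - 956 = 32*(-369) - 956 = -11808 - 956 = -12764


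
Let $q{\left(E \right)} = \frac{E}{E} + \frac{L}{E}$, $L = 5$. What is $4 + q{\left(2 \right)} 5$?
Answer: $\frac{43}{2} \approx 21.5$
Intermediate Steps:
$q{\left(E \right)} = 1 + \frac{5}{E}$ ($q{\left(E \right)} = \frac{E}{E} + \frac{5}{E} = 1 + \frac{5}{E}$)
$4 + q{\left(2 \right)} 5 = 4 + \frac{5 + 2}{2} \cdot 5 = 4 + \frac{1}{2} \cdot 7 \cdot 5 = 4 + \frac{7}{2} \cdot 5 = 4 + \frac{35}{2} = \frac{43}{2}$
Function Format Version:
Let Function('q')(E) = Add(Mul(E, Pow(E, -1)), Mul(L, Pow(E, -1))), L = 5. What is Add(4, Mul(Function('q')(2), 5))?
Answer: Rational(43, 2) ≈ 21.500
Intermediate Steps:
Function('q')(E) = Add(1, Mul(5, Pow(E, -1))) (Function('q')(E) = Add(Mul(E, Pow(E, -1)), Mul(5, Pow(E, -1))) = Add(1, Mul(5, Pow(E, -1))))
Add(4, Mul(Function('q')(2), 5)) = Add(4, Mul(Mul(Pow(2, -1), Add(5, 2)), 5)) = Add(4, Mul(Mul(Rational(1, 2), 7), 5)) = Add(4, Mul(Rational(7, 2), 5)) = Add(4, Rational(35, 2)) = Rational(43, 2)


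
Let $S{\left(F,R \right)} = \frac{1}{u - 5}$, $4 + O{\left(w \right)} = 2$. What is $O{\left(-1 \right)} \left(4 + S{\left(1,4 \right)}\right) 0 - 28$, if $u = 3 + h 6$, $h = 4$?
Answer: $-28$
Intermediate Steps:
$u = 27$ ($u = 3 + 4 \cdot 6 = 3 + 24 = 27$)
$O{\left(w \right)} = -2$ ($O{\left(w \right)} = -4 + 2 = -2$)
$S{\left(F,R \right)} = \frac{1}{22}$ ($S{\left(F,R \right)} = \frac{1}{27 - 5} = \frac{1}{22}$)
$O{\left(-1 \right)} \left(4 + S{\left(1,4 \right)}\right) 0 - 28 = - 2 \left(4 + \frac{1}{22}\right) 0 - 28 = \left(-2\right) \frac{89}{22} \cdot 0 - 28 = \left(- \frac{89}{11}\right) 0 - 28 = 0 - 28 = -28$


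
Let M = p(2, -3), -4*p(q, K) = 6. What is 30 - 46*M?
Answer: 99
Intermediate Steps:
p(q, K) = -3/2 (p(q, K) = -¼*6 = -3/2)
M = -3/2 ≈ -1.5000
30 - 46*M = 30 - 46*(-3/2) = 30 + 69 = 99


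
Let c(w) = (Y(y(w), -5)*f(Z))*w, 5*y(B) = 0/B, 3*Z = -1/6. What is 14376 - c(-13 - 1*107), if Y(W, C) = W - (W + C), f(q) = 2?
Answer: 15576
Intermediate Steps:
Z = -1/18 (Z = (-1/6)/3 = (-1*⅙)/3 = (⅓)*(-⅙) = -1/18 ≈ -0.055556)
y(B) = 0 (y(B) = (0/B)/5 = (⅕)*0 = 0)
Y(W, C) = -C (Y(W, C) = W - (C + W) = W + (-C - W) = -C)
c(w) = 10*w (c(w) = (-1*(-5)*2)*w = (5*2)*w = 10*w)
14376 - c(-13 - 1*107) = 14376 - 10*(-13 - 1*107) = 14376 - 10*(-13 - 107) = 14376 - 10*(-120) = 14376 - 1*(-1200) = 14376 + 1200 = 15576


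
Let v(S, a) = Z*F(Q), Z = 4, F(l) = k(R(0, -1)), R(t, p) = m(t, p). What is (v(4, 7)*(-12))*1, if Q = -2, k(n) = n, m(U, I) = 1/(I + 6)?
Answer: -48/5 ≈ -9.6000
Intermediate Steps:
m(U, I) = 1/(6 + I)
R(t, p) = 1/(6 + p)
F(l) = ⅕ (F(l) = 1/(6 - 1) = 1/5 = ⅕)
v(S, a) = ⅘ (v(S, a) = 4*(⅕) = ⅘)
(v(4, 7)*(-12))*1 = ((⅘)*(-12))*1 = -48/5*1 = -48/5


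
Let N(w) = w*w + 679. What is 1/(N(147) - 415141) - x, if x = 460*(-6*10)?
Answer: 10842742799/392853 ≈ 27600.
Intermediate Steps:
N(w) = 679 + w² (N(w) = w² + 679 = 679 + w²)
x = -27600 (x = 460*(-60) = -27600)
1/(N(147) - 415141) - x = 1/((679 + 147²) - 415141) - 1*(-27600) = 1/((679 + 21609) - 415141) + 27600 = 1/(22288 - 415141) + 27600 = 1/(-392853) + 27600 = -1/392853 + 27600 = 10842742799/392853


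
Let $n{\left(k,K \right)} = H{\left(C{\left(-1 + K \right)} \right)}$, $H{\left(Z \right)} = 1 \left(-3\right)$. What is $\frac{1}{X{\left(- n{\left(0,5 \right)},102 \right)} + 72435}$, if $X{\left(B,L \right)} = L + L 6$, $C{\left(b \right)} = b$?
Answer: $\frac{1}{73149} \approx 1.3671 \cdot 10^{-5}$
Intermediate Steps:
$H{\left(Z \right)} = -3$
$n{\left(k,K \right)} = -3$
$X{\left(B,L \right)} = 7 L$ ($X{\left(B,L \right)} = L + 6 L = 7 L$)
$\frac{1}{X{\left(- n{\left(0,5 \right)},102 \right)} + 72435} = \frac{1}{7 \cdot 102 + 72435} = \frac{1}{714 + 72435} = \frac{1}{73149}$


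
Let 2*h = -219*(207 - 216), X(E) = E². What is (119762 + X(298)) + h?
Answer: 419103/2 ≈ 2.0955e+5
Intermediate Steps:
h = 1971/2 (h = (-219*(207 - 216))/2 = (-219*(-9))/2 = (½)*1971 = 1971/2 ≈ 985.50)
(119762 + X(298)) + h = (119762 + 298²) + 1971/2 = (119762 + 88804) + 1971/2 = 208566 + 1971/2 = 419103/2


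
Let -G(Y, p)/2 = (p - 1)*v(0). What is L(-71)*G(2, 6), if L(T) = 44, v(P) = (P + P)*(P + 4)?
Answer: 0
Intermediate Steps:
v(P) = 2*P*(4 + P) (v(P) = (2*P)*(4 + P) = 2*P*(4 + P))
G(Y, p) = 0 (G(Y, p) = -2*(p - 1)*2*0*(4 + 0) = -2*(-1 + p)*2*0*4 = -2*(-1 + p)*0 = -2*0 = 0)
L(-71)*G(2, 6) = 44*0 = 0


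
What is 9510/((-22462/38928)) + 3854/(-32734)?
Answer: -3029596551017/183817777 ≈ -16482.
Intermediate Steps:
9510/((-22462/38928)) + 3854/(-32734) = 9510/((-22462*1/38928)) + 3854*(-1/32734) = 9510/(-11231/19464) - 1927/16367 = 9510*(-19464/11231) - 1927/16367 = -185102640/11231 - 1927/16367 = -3029596551017/183817777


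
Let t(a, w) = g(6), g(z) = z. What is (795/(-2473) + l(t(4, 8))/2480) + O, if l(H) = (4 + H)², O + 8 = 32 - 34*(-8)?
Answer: 90682777/306652 ≈ 295.72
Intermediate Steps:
t(a, w) = 6
O = 296 (O = -8 + (32 - 34*(-8)) = -8 + (32 + 272) = -8 + 304 = 296)
(795/(-2473) + l(t(4, 8))/2480) + O = (795/(-2473) + (4 + 6)²/2480) + 296 = (795*(-1/2473) + 10²*(1/2480)) + 296 = (-795/2473 + 100*(1/2480)) + 296 = (-795/2473 + 5/124) + 296 = -86215/306652 + 296 = 90682777/306652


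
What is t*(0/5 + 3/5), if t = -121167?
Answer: -363501/5 ≈ -72700.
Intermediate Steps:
t*(0/5 + 3/5) = -121167*(0/5 + 3/5) = -121167*(0*(⅕) + 3*(⅕)) = -121167*(0 + ⅗) = -121167*⅗ = -363501/5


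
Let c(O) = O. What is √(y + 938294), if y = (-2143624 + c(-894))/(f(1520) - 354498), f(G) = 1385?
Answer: 6*√3249875041749795/353113 ≈ 968.66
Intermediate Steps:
y = 2144518/353113 (y = (-2143624 - 894)/(1385 - 354498) = -2144518/(-353113) = -2144518*(-1/353113) = 2144518/353113 ≈ 6.0732)
√(y + 938294) = √(2144518/353113 + 938294) = √(331325953740/353113) = 6*√3249875041749795/353113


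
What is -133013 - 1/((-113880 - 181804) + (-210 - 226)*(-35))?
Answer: -37300037511/280424 ≈ -1.3301e+5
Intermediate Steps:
-133013 - 1/((-113880 - 181804) + (-210 - 226)*(-35)) = -133013 - 1/(-295684 - 436*(-35)) = -133013 - 1/(-295684 + 15260) = -133013 - 1/(-280424) = -133013 - 1*(-1/280424) = -133013 + 1/280424 = -37300037511/280424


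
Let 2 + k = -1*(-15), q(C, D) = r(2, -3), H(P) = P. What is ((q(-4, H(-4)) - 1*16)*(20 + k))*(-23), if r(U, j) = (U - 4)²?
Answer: 9108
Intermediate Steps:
r(U, j) = (-4 + U)²
q(C, D) = 4 (q(C, D) = (-4 + 2)² = (-2)² = 4)
k = 13 (k = -2 - 1*(-15) = -2 + 15 = 13)
((q(-4, H(-4)) - 1*16)*(20 + k))*(-23) = ((4 - 1*16)*(20 + 13))*(-23) = ((4 - 16)*33)*(-23) = -12*33*(-23) = -396*(-23) = 9108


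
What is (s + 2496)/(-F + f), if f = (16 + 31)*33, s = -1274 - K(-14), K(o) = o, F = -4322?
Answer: 1236/5873 ≈ 0.21045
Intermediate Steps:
s = -1260 (s = -1274 - 1*(-14) = -1274 + 14 = -1260)
f = 1551 (f = 47*33 = 1551)
(s + 2496)/(-F + f) = (-1260 + 2496)/(-1*(-4322) + 1551) = 1236/(4322 + 1551) = 1236/5873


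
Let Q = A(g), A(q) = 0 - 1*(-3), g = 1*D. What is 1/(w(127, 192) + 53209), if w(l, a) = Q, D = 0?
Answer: 1/53212 ≈ 1.8793e-5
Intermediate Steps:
g = 0 (g = 1*0 = 0)
A(q) = 3 (A(q) = 0 + 3 = 3)
Q = 3
w(l, a) = 3
1/(w(127, 192) + 53209) = 1/(3 + 53209) = 1/53212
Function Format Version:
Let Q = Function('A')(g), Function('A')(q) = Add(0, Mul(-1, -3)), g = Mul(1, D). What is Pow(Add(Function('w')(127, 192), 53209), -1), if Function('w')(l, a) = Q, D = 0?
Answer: Rational(1, 53212) ≈ 1.8793e-5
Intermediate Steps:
g = 0 (g = Mul(1, 0) = 0)
Function('A')(q) = 3 (Function('A')(q) = Add(0, 3) = 3)
Q = 3
Function('w')(l, a) = 3
Pow(Add(Function('w')(127, 192), 53209), -1) = Pow(Add(3, 53209), -1) = Pow(53212, -1) = Rational(1, 53212)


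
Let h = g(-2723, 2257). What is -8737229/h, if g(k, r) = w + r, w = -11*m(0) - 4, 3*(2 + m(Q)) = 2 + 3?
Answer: -26211687/6770 ≈ -3871.7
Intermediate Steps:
m(Q) = -1/3 (m(Q) = -2 + (2 + 3)/3 = -2 + (1/3)*5 = -2 + 5/3 = -1/3)
w = -1/3 (w = -11*(-1/3) - 4 = 11/3 - 4 = -1/3 ≈ -0.33333)
g(k, r) = -1/3 + r
h = 6770/3 (h = -1/3 + 2257 = 6770/3 ≈ 2256.7)
-8737229/h = -8737229/6770/3 = -8737229*3/6770 = -26211687/6770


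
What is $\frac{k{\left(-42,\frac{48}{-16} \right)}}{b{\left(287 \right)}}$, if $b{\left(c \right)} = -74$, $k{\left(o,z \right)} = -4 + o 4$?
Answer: $\frac{86}{37} \approx 2.3243$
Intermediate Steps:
$k{\left(o,z \right)} = -4 + 4 o$
$\frac{k{\left(-42,\frac{48}{-16} \right)}}{b{\left(287 \right)}} = \frac{-4 + 4 \left(-42\right)}{-74} = \left(-4 - 168\right) \left(- \frac{1}{74}\right) = \left(-172\right) \left(- \frac{1}{74}\right) = \frac{86}{37}$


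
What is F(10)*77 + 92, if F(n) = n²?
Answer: 7792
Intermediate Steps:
F(10)*77 + 92 = 10²*77 + 92 = 100*77 + 92 = 7700 + 92 = 7792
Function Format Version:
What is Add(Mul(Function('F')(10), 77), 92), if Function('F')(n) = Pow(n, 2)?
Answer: 7792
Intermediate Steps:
Add(Mul(Function('F')(10), 77), 92) = Add(Mul(Pow(10, 2), 77), 92) = Add(Mul(100, 77), 92) = Add(7700, 92) = 7792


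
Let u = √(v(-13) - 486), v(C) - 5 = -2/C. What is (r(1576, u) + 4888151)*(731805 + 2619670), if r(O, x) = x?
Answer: 16382515872725 + 3351475*I*√81263/13 ≈ 1.6383e+13 + 7.3492e+7*I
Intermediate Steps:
v(C) = 5 - 2/C
u = I*√81263/13 (u = √((5 - 2/(-13)) - 486) = √((5 - 2*(-1/13)) - 486) = √((5 + 2/13) - 486) = √(67/13 - 486) = √(-6251/13) = I*√81263/13 ≈ 21.928*I)
(r(1576, u) + 4888151)*(731805 + 2619670) = (I*√81263/13 + 4888151)*(731805 + 2619670) = (4888151 + I*√81263/13)*3351475 = 16382515872725 + 3351475*I*√81263/13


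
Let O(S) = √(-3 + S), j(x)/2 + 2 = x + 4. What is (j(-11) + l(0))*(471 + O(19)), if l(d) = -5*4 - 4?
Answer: -19950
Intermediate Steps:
j(x) = 4 + 2*x (j(x) = -4 + 2*(x + 4) = -4 + 2*(4 + x) = -4 + (8 + 2*x) = 4 + 2*x)
l(d) = -24 (l(d) = -20 - 4 = -24)
(j(-11) + l(0))*(471 + O(19)) = ((4 + 2*(-11)) - 24)*(471 + √(-3 + 19)) = ((4 - 22) - 24)*(471 + √16) = (-18 - 24)*(471 + 4) = -42*475 = -19950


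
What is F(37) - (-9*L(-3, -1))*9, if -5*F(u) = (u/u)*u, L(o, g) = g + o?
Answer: -1657/5 ≈ -331.40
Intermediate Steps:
F(u) = -u/5 (F(u) = -u/u*u/5 = -u/5)
F(37) - (-9*L(-3, -1))*9 = -⅕*37 - (-9*(-1 - 3))*9 = -37/5 - (-9*(-4))*9 = -37/5 - 36*9 = -37/5 - 1*324 = -37/5 - 324 = -1657/5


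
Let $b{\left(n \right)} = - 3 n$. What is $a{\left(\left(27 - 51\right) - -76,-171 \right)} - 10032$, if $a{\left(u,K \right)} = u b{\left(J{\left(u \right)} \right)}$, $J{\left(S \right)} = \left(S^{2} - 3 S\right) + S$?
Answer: $-415632$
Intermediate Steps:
$J{\left(S \right)} = S^{2} - 2 S$
$a{\left(u,K \right)} = - 3 u^{2} \left(-2 + u\right)$ ($a{\left(u,K \right)} = u \left(- 3 u \left(-2 + u\right)\right) = - 3 u^{2} \left(-2 + u\right)$)
$a{\left(\left(27 - 51\right) - -76,-171 \right)} - 10032 = 3 \left(\left(27 - 51\right) - -76\right)^{2} \left(2 - \left(\left(27 - 51\right) - -76\right)\right) - 10032 = 3 \left(\left(27 - 51\right) + 76\right)^{2} \left(2 - \left(\left(27 - 51\right) + 76\right)\right) - 10032 = 3 \left(-24 + 76\right)^{2} \left(2 - \left(-24 + 76\right)\right) - 10032 = 3 \cdot 52^{2} \left(2 - 52\right) - 10032 = 3 \cdot 2704 \left(2 - 52\right) - 10032 = 3 \cdot 2704 \left(-50\right) - 10032 = -405600 - 10032 = -415632$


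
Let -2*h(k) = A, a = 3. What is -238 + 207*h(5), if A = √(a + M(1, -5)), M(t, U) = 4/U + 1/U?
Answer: -238 - 207*√2/2 ≈ -384.37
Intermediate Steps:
M(t, U) = 5/U (M(t, U) = 4/U + 1/U = 5/U)
A = √2 (A = √(3 + 5/(-5)) = √(3 + 5*(-⅕)) = √(3 - 1) = √2 ≈ 1.4142)
h(k) = -√2/2
-238 + 207*h(5) = -238 + 207*(-√2/2) = -238 - 207*√2/2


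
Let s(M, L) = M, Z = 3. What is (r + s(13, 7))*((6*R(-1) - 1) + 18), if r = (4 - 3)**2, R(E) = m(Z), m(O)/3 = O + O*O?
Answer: 3262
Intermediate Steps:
m(O) = 3*O + 3*O**2 (m(O) = 3*(O + O*O) = 3*(O + O**2) = 3*O + 3*O**2)
R(E) = 36 (R(E) = 3*3*(1 + 3) = 3*3*4 = 36)
r = 1 (r = 1**2 = 1)
(r + s(13, 7))*((6*R(-1) - 1) + 18) = (1 + 13)*((6*36 - 1) + 18) = 14*((216 - 1) + 18) = 14*(215 + 18) = 14*233 = 3262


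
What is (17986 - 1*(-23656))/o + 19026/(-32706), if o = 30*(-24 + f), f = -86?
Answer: -39575807/2998050 ≈ -13.201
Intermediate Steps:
o = -3300 (o = 30*(-24 - 86) = 30*(-110) = -3300)
(17986 - 1*(-23656))/o + 19026/(-32706) = (17986 - 1*(-23656))/(-3300) + 19026/(-32706) = (17986 + 23656)*(-1/3300) + 19026*(-1/32706) = 41642*(-1/3300) - 1057/1817 = -20821/1650 - 1057/1817 = -39575807/2998050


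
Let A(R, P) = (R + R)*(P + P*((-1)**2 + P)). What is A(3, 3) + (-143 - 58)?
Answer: -111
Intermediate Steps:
A(R, P) = 2*R*(P + P*(1 + P)) (A(R, P) = (2*R)*(P + P*(1 + P)) = 2*R*(P + P*(1 + P)))
A(3, 3) + (-143 - 58) = 2*3*3*(2 + 3) + (-143 - 58) = 2*3*3*5 - 201 = 90 - 201 = -111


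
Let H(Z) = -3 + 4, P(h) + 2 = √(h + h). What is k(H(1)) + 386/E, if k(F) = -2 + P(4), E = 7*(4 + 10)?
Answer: -3/49 + 2*√2 ≈ 2.7672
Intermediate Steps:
P(h) = -2 + √2*√h (P(h) = -2 + √(h + h) = -2 + √(2*h) = -2 + √2*√h)
H(Z) = 1
E = 98 (E = 7*14 = 98)
k(F) = -4 + 2*√2 (k(F) = -2 + (-2 + √2*√4) = -2 + (-2 + √2*2) = -2 + (-2 + 2*√2) = -4 + 2*√2)
k(H(1)) + 386/E = (-4 + 2*√2) + 386/98 = (-4 + 2*√2) + (1/98)*386 = (-4 + 2*√2) + 193/49 = -3/49 + 2*√2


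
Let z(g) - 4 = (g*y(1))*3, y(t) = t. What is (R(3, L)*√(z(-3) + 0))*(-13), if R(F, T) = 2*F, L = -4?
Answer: -78*I*√5 ≈ -174.41*I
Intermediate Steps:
z(g) = 4 + 3*g (z(g) = 4 + (g*1)*3 = 4 + g*3 = 4 + 3*g)
(R(3, L)*√(z(-3) + 0))*(-13) = ((2*3)*√((4 + 3*(-3)) + 0))*(-13) = (6*√((4 - 9) + 0))*(-13) = (6*√(-5 + 0))*(-13) = (6*√(-5))*(-13) = (6*(I*√5))*(-13) = (6*I*√5)*(-13) = -78*I*√5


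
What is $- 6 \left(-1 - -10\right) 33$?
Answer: $-1782$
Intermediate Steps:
$- 6 \left(-1 - -10\right) 33 = - 6 \left(-1 + 10\right) 33 = \left(-6\right) 9 \cdot 33 = \left(-54\right) 33 = -1782$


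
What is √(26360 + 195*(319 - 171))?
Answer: 2*√13805 ≈ 234.99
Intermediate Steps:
√(26360 + 195*(319 - 171)) = √(26360 + 195*148) = √(26360 + 28860) = √55220 = 2*√13805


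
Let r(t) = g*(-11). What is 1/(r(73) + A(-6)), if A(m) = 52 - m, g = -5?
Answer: 1/113 ≈ 0.0088496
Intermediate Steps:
r(t) = 55 (r(t) = -5*(-11) = 55)
1/(r(73) + A(-6)) = 1/(55 + (52 - 1*(-6))) = 1/(55 + (52 + 6)) = 1/(55 + 58) = 1/113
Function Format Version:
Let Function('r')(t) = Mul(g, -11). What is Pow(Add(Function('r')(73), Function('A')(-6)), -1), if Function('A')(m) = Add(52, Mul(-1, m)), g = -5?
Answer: Rational(1, 113) ≈ 0.0088496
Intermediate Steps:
Function('r')(t) = 55 (Function('r')(t) = Mul(-5, -11) = 55)
Pow(Add(Function('r')(73), Function('A')(-6)), -1) = Pow(Add(55, Add(52, Mul(-1, -6))), -1) = Pow(Add(55, Add(52, 6)), -1) = Pow(Add(55, 58), -1) = Pow(113, -1) = Rational(1, 113)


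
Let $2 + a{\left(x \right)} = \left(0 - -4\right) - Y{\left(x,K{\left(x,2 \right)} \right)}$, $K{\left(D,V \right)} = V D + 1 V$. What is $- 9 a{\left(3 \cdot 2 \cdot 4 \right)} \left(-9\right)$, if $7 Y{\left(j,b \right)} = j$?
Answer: $- \frac{810}{7} \approx -115.71$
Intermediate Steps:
$K{\left(D,V \right)} = V + D V$ ($K{\left(D,V \right)} = D V + V = V + D V$)
$Y{\left(j,b \right)} = \frac{j}{7}$
$a{\left(x \right)} = 2 - \frac{x}{7}$ ($a{\left(x \right)} = -2 + \left(\left(0 - -4\right) - \frac{x}{7}\right) = -2 - \left(-4 + \frac{x}{7}\right) = 2 - \frac{x}{7}$)
$- 9 a{\left(3 \cdot 2 \cdot 4 \right)} \left(-9\right) = - 9 \left(2 - \frac{3 \cdot 2 \cdot 4}{7}\right) \left(-9\right) = - 9 \left(2 - \frac{6 \cdot 4}{7}\right) \left(-9\right) = - 9 \left(2 - \frac{24}{7}\right) \left(-9\right) = \left(-9\right) \left(- \frac{10}{7}\right) \left(-9\right) = \frac{90}{7} \left(-9\right) = - \frac{810}{7}$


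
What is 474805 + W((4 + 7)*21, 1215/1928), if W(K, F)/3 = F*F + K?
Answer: 1767517986307/3717184 ≈ 4.7550e+5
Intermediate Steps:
W(K, F) = 3*K + 3*F² (W(K, F) = 3*(F*F + K) = 3*(F² + K) = 3*(K + F²) = 3*K + 3*F²)
474805 + W((4 + 7)*21, 1215/1928) = 474805 + (3*((4 + 7)*21) + 3*(1215/1928)²) = 474805 + (3*(11*21) + 3*(1215*(1/1928))²) = 474805 + (3*231 + 3*(1215/1928)²) = 474805 + (693 + 3*(1476225/3717184)) = 474805 + (693 + 4428675/3717184) = 474805 + 2580437187/3717184 = 1767517986307/3717184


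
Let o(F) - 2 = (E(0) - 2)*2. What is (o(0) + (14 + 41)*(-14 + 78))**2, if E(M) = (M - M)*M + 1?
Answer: 12390400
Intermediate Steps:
E(M) = 1 (E(M) = 0*M + 1 = 0 + 1 = 1)
o(F) = 0 (o(F) = 2 + (1 - 2)*2 = 2 - 1*2 = 2 - 2 = 0)
(o(0) + (14 + 41)*(-14 + 78))**2 = (0 + (14 + 41)*(-14 + 78))**2 = (0 + 55*64)**2 = (0 + 3520)**2 = 3520**2 = 12390400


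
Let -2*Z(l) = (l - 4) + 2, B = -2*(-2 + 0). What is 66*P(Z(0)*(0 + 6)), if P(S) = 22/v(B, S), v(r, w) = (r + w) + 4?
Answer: 726/7 ≈ 103.71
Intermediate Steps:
B = 4 (B = -2*(-2) = 4)
Z(l) = 1 - l/2 (Z(l) = -((l - 4) + 2)/2 = -((-4 + l) + 2)/2 = -(-2 + l)/2 = 1 - l/2)
v(r, w) = 4 + r + w
P(S) = 22/(8 + S) (P(S) = 22/(4 + 4 + S) = 22/(8 + S))
66*P(Z(0)*(0 + 6)) = 66*(22/(8 + (1 - 1/2*0)*(0 + 6))) = 66*(22/(8 + (1 + 0)*6)) = 66*(22/(8 + 1*6)) = 66*(22/(8 + 6)) = 66*(22/14) = 66*(22*(1/14)) = 66*(11/7) = 726/7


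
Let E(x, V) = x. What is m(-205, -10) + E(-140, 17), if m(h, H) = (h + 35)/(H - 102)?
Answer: -7755/56 ≈ -138.48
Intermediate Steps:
m(h, H) = (35 + h)/(-102 + H)
m(-205, -10) + E(-140, 17) = (35 - 205)/(-102 - 10) - 140 = -170/(-112) - 140 = -1/112*(-170) - 140 = 85/56 - 140 = -7755/56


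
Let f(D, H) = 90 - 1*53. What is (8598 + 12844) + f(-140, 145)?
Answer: 21479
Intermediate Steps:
f(D, H) = 37 (f(D, H) = 90 - 53 = 37)
(8598 + 12844) + f(-140, 145) = (8598 + 12844) + 37 = 21442 + 37 = 21479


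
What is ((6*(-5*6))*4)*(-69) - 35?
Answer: 49645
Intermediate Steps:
((6*(-5*6))*4)*(-69) - 35 = ((6*(-30))*4)*(-69) - 35 = -180*4*(-69) - 35 = -720*(-69) - 35 = 49680 - 35 = 49645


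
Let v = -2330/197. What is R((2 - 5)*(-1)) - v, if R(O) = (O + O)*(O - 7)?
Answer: -2398/197 ≈ -12.173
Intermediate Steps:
v = -2330/197 (v = -2330*1/197 = -2330/197 ≈ -11.827)
R(O) = 2*O*(-7 + O) (R(O) = (2*O)*(-7 + O) = 2*O*(-7 + O))
R((2 - 5)*(-1)) - v = 2*((2 - 5)*(-1))*(-7 + (2 - 5)*(-1)) - 1*(-2330/197) = 2*(-3*(-1))*(-7 - 3*(-1)) + 2330/197 = 2*3*(-7 + 3) + 2330/197 = 2*3*(-4) + 2330/197 = -24 + 2330/197 = -2398/197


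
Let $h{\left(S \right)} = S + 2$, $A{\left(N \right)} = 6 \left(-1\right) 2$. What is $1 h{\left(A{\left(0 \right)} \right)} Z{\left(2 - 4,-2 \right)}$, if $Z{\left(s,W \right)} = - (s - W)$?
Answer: $0$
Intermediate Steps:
$A{\left(N \right)} = -12$ ($A{\left(N \right)} = \left(-6\right) 2 = -12$)
$h{\left(S \right)} = 2 + S$
$Z{\left(s,W \right)} = W - s$
$1 h{\left(A{\left(0 \right)} \right)} Z{\left(2 - 4,-2 \right)} = 1 \left(2 - 12\right) \left(-2 - \left(2 - 4\right)\right) = 1 \left(-10\right) \left(-2 - -2\right) = - 10 \left(-2 + 2\right) = \left(-10\right) 0 = 0$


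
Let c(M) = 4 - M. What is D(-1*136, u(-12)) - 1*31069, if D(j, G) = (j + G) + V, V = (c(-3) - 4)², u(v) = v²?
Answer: -31052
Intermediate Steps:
V = 9 (V = ((4 - 1*(-3)) - 4)² = ((4 + 3) - 4)² = (7 - 4)² = 3² = 9)
D(j, G) = 9 + G + j (D(j, G) = (j + G) + 9 = (G + j) + 9 = 9 + G + j)
D(-1*136, u(-12)) - 1*31069 = (9 + (-12)² - 1*136) - 1*31069 = (9 + 144 - 136) - 31069 = 17 - 31069 = -31052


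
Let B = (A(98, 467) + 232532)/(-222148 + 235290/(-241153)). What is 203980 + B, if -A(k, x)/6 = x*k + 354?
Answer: 496709326034822/2435085997 ≈ 2.0398e+5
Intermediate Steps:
A(k, x) = -2124 - 6*k*x (A(k, x) = -6*(x*k + 354) = -6*(k*x + 354) = -6*(354 + k*x) = -2124 - 6*k*x)
B = 484366762/2435085997 (B = ((-2124 - 6*98*467) + 232532)/(-222148 + 235290/(-241153)) = ((-2124 - 274596) + 232532)/(-222148 + 235290*(-1/241153)) = (-276720 + 232532)/(-222148 - 21390/21923) = -44188/(-4870171994/21923) = -44188*(-21923/4870171994) = 484366762/2435085997 ≈ 0.19891)
203980 + B = 203980 + 484366762/2435085997 = 496709326034822/2435085997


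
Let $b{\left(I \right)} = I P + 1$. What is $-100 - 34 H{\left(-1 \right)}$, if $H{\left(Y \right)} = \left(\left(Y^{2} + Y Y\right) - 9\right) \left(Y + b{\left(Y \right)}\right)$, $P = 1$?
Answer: $-338$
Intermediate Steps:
$b{\left(I \right)} = 1 + I$ ($b{\left(I \right)} = I 1 + 1 = I + 1 = 1 + I$)
$H{\left(Y \right)} = \left(1 + 2 Y\right) \left(-9 + 2 Y^{2}\right)$ ($H{\left(Y \right)} = \left(\left(Y^{2} + Y Y\right) - 9\right) \left(Y + \left(1 + Y\right)\right) = \left(\left(Y^{2} + Y^{2}\right) - 9\right) \left(1 + 2 Y\right) = \left(2 Y^{2} - 9\right) \left(1 + 2 Y\right) = \left(-9 + 2 Y^{2}\right) \left(1 + 2 Y\right) = \left(1 + 2 Y\right) \left(-9 + 2 Y^{2}\right)$)
$-100 - 34 H{\left(-1 \right)} = -100 - 34 \left(-9 - -18 + 2 \left(-1\right)^{2} + 4 \left(-1\right)^{3}\right) = -100 - 34 \left(-9 + 18 + 2 \cdot 1 + 4 \left(-1\right)\right) = -100 - 34 \left(-9 + 18 + 2 - 4\right) = -100 - 238 = -338$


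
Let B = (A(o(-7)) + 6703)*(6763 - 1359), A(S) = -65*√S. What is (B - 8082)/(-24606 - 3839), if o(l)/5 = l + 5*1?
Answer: -7242986/5689 + 70252*I*√10/5689 ≈ -1273.2 + 39.05*I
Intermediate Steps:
o(l) = 25 + 5*l (o(l) = 5*(l + 5*1) = 5*(l + 5) = 5*(5 + l) = 25 + 5*l)
B = 36223012 - 351260*I*√10 (B = (-65*√(25 + 5*(-7)) + 6703)*(6763 - 1359) = (-65*√(25 - 35) + 6703)*5404 = (-65*I*√10 + 6703)*5404 = (6703 - 65*I*√10)*5404 = 36223012 - 351260*I*√10 ≈ 3.6223e+7 - 1.1108e+6*I)
(B - 8082)/(-24606 - 3839) = ((36223012 - 351260*I*√10) - 8082)/(-24606 - 3839) = (36214930 - 351260*I*√10)/(-28445) = (36214930 - 351260*I*√10)*(-1/28445) = -7242986/5689 + 70252*I*√10/5689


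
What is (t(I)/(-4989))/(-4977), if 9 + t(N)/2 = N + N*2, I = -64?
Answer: -134/8276751 ≈ -1.6190e-5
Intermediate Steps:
t(N) = -18 + 6*N (t(N) = -18 + 2*(N + N*2) = -18 + 2*(N + 2*N) = -18 + 2*(3*N) = -18 + 6*N)
(t(I)/(-4989))/(-4977) = ((-18 + 6*(-64))/(-4989))/(-4977) = ((-18 - 384)*(-1/4989))*(-1/4977) = -402*(-1/4989)*(-1/4977) = (134/1663)*(-1/4977) = -134/8276751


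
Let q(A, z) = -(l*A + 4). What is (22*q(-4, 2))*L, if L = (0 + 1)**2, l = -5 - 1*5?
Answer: -968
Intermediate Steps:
l = -10 (l = -5 - 5 = -10)
q(A, z) = -4 + 10*A (q(A, z) = -(-10*A + 4) = -(4 - 10*A) = -4 + 10*A)
L = 1 (L = 1**2 = 1)
(22*q(-4, 2))*L = (22*(-4 + 10*(-4)))*1 = (22*(-4 - 40))*1 = (22*(-44))*1 = -968*1 = -968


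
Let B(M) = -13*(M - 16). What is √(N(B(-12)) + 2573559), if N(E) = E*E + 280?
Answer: √2706335 ≈ 1645.1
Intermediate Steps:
B(M) = 208 - 13*M (B(M) = -13*(-16 + M) = 208 - 13*M)
N(E) = 280 + E² (N(E) = E² + 280 = 280 + E²)
√(N(B(-12)) + 2573559) = √((280 + (208 - 13*(-12))²) + 2573559) = √((280 + (208 + 156)²) + 2573559) = √((280 + 364²) + 2573559) = √((280 + 132496) + 2573559) = √(132776 + 2573559) = √2706335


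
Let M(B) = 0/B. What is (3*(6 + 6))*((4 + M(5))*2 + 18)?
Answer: 936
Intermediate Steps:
M(B) = 0
(3*(6 + 6))*((4 + M(5))*2 + 18) = (3*(6 + 6))*((4 + 0)*2 + 18) = (3*12)*(4*2 + 18) = 36*(8 + 18) = 36*26 = 936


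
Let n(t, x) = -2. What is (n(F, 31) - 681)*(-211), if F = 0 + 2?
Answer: 144113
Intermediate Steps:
F = 2
(n(F, 31) - 681)*(-211) = (-2 - 681)*(-211) = -683*(-211) = 144113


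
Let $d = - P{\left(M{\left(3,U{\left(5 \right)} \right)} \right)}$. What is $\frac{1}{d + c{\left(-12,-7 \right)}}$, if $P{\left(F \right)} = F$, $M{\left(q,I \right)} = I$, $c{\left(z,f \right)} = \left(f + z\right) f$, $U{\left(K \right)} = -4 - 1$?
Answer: $\frac{1}{138} \approx 0.0072464$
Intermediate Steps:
$U{\left(K \right)} = -5$
$c{\left(z,f \right)} = f \left(f + z\right)$
$d = 5$ ($d = \left(-1\right) \left(-5\right) = 5$)
$\frac{1}{d + c{\left(-12,-7 \right)}} = \frac{1}{5 - 7 \left(-7 - 12\right)} = \frac{1}{5 - -133} = \frac{1}{5 + 133} = \frac{1}{138}$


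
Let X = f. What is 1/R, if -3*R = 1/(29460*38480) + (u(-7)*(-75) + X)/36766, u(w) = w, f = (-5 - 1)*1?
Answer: -62518053499200/294174615983 ≈ -212.52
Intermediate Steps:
f = -6 (f = -6*1 = -6)
X = -6
R = -294174615983/62518053499200 (R = -(1/(29460*38480) + (-7*(-75) - 6)/36766)/3 = -((1/29460)*(1/38480) + (525 - 6)*(1/36766))/3 = -(1/1133620800 + 519*(1/36766))/3 = -(1/1133620800 + 519/36766)/3 = -⅓*294174615983/20839351166400 = -294174615983/62518053499200 ≈ -0.0047054)
1/R = 1/(-294174615983/62518053499200) = -62518053499200/294174615983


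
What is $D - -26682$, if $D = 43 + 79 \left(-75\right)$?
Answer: $20800$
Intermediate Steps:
$D = -5882$ ($D = 43 - 5925 = -5882$)
$D - -26682 = -5882 - -26682 = -5882 + 26682 = 20800$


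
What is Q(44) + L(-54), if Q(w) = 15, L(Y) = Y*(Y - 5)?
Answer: 3201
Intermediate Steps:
L(Y) = Y*(-5 + Y)
Q(44) + L(-54) = 15 - 54*(-5 - 54) = 15 - 54*(-59) = 15 + 3186 = 3201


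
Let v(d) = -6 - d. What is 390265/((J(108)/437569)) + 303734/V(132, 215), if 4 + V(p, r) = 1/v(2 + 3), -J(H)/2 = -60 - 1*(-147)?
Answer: -2561711769067/2610 ≈ -9.8150e+8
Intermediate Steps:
J(H) = -174 (J(H) = -2*(-60 - 1*(-147)) = -2*(-60 + 147) = -2*87 = -174)
V(p, r) = -45/11 (V(p, r) = -4 + 1/(-6 - (2 + 3)) = -4 + 1/(-6 - 1*5) = -4 + 1/(-6 - 5) = -4 + 1/(-11) = -4 - 1/11 = -45/11)
390265/((J(108)/437569)) + 303734/V(132, 215) = 390265/((-174/437569)) + 303734/(-45/11) = 390265/((-174*1/437569)) + 303734*(-11/45) = 390265/(-174/437569) - 3341074/45 = 390265*(-437569/174) - 3341074/45 = -170767865785/174 - 3341074/45 = -2561711769067/2610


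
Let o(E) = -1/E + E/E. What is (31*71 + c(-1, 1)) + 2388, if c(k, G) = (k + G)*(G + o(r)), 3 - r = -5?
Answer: 4589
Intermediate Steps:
r = 8 (r = 3 - 1*(-5) = 3 + 5 = 8)
o(E) = 1 - 1/E (o(E) = -1/E + 1 = 1 - 1/E)
c(k, G) = (7/8 + G)*(G + k) (c(k, G) = (k + G)*(G + (-1 + 8)/8) = (G + k)*(G + (⅛)*7) = (G + k)*(G + 7/8) = (G + k)*(7/8 + G) = (7/8 + G)*(G + k))
(31*71 + c(-1, 1)) + 2388 = (31*71 + (1² + (7/8)*1 + (7/8)*(-1) + 1*(-1))) + 2388 = (2201 + (1 + 7/8 - 7/8 - 1)) + 2388 = (2201 + 0) + 2388 = 2201 + 2388 = 4589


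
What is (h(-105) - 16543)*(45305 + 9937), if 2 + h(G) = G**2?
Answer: -304935840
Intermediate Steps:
h(G) = -2 + G**2
(h(-105) - 16543)*(45305 + 9937) = ((-2 + (-105)**2) - 16543)*(45305 + 9937) = ((-2 + 11025) - 16543)*55242 = (11023 - 16543)*55242 = -5520*55242 = -304935840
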